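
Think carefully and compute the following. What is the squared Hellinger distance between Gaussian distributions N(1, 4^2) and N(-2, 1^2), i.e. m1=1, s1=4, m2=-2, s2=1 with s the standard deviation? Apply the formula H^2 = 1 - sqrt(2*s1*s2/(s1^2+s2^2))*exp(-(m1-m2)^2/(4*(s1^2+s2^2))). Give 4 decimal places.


Squared Hellinger distance for Gaussians:
H^2 = 1 - sqrt(2*s1*s2/(s1^2+s2^2)) * exp(-(m1-m2)^2/(4*(s1^2+s2^2))).
s1^2 = 16, s2^2 = 1, s1^2+s2^2 = 17.
sqrt(2*4*1/(17)) = 0.685994.
(m1-m2)^2 = (3)^2 = 9.
exp(-9/(4*17)) = exp(-0.132353) = 0.876032.
H^2 = 1 - 0.685994*0.876032 = 0.3990

0.3990


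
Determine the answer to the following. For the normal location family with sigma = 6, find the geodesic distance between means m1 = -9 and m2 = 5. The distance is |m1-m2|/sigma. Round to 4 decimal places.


On the fixed-variance normal subfamily, geodesic distance = |m1-m2|/sigma.
|-9 - 5| = 14.
sigma = 6.
d = 14/6 = 2.3333

2.3333


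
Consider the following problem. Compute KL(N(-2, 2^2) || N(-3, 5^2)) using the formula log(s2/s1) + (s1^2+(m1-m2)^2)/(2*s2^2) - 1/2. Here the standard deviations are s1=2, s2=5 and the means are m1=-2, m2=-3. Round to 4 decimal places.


KL divergence between normal distributions:
KL = log(s2/s1) + (s1^2 + (m1-m2)^2)/(2*s2^2) - 1/2.
log(5/2) = 0.916291.
(2^2 + (-2--3)^2)/(2*5^2) = (4 + 1)/50 = 0.1.
KL = 0.916291 + 0.1 - 0.5 = 0.5163

0.5163


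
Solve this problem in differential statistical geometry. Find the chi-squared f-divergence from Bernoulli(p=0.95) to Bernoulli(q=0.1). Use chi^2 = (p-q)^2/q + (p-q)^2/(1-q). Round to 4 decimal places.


Chi-squared divergence between Bernoulli distributions:
chi^2 = (p-q)^2/q + (p-q)^2/(1-q).
p = 0.95, q = 0.1, p-q = 0.85.
(p-q)^2 = 0.7225.
term1 = 0.7225/0.1 = 7.225.
term2 = 0.7225/0.9 = 0.802778.
chi^2 = 7.225 + 0.802778 = 8.0278

8.0278


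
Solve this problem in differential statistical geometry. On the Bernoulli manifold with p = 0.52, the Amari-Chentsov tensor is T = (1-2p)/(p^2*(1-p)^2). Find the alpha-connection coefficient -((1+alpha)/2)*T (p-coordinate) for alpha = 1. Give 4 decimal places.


Skewness (Amari-Chentsov) tensor: T = (1-2p)/(p^2*(1-p)^2).
p = 0.52, 1-2p = -0.04, p^2 = 0.2704, (1-p)^2 = 0.2304.
T = -0.04/(0.2704 * 0.2304) = -0.642053.
In the p-coordinate, Gamma^(alpha) = Gamma^(0) - (alpha/2)*T with Gamma^(0) = (1/2)*g'(p) = -T/2,
so Gamma^(alpha) = -((1+alpha)/2)*T.
alpha = 1, -(1+alpha)/2 = -1.0.
Gamma = -1.0 * -0.642053 = 0.6421

0.6421


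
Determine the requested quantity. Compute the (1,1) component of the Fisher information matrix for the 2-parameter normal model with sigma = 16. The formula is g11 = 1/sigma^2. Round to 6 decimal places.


For the 2-parameter normal family, the Fisher metric has:
  g11 = 1/sigma^2, g22 = 2/sigma^2.
sigma = 16, sigma^2 = 256.
g11 = 0.003906

0.003906


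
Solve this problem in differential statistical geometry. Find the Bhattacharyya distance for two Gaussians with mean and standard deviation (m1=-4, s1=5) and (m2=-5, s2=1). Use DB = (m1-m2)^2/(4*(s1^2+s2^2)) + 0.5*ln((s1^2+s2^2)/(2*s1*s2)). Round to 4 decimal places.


Bhattacharyya distance between two Gaussians:
DB = (m1-m2)^2/(4*(s1^2+s2^2)) + (1/2)*ln((s1^2+s2^2)/(2*s1*s2)).
(m1-m2)^2 = (1)^2 = 1.
s1^2+s2^2 = 25 + 1 = 26.
term1 = 1/104 = 0.009615.
term2 = 0.5*ln(26/10.0) = 0.477756.
DB = 0.009615 + 0.477756 = 0.4874

0.4874


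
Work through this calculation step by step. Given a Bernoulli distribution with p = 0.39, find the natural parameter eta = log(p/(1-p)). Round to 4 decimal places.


Natural parameter for Bernoulli: eta = log(p/(1-p)).
p = 0.39, 1-p = 0.61.
p/(1-p) = 0.639344.
eta = log(0.639344) = -0.4473

-0.4473


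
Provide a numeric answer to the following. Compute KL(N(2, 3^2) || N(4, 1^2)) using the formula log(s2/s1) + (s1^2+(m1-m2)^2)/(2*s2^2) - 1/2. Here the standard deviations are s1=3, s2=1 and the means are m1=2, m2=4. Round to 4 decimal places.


KL divergence between normal distributions:
KL = log(s2/s1) + (s1^2 + (m1-m2)^2)/(2*s2^2) - 1/2.
log(1/3) = -1.098612.
(3^2 + (2-4)^2)/(2*1^2) = (9 + 4)/2 = 6.5.
KL = -1.098612 + 6.5 - 0.5 = 4.9014

4.9014


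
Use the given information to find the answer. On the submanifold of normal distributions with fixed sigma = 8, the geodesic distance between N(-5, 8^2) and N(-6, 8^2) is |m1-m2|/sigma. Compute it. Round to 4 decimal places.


On the fixed-variance normal subfamily, geodesic distance = |m1-m2|/sigma.
|-5 - -6| = 1.
sigma = 8.
d = 1/8 = 0.1250

0.1250


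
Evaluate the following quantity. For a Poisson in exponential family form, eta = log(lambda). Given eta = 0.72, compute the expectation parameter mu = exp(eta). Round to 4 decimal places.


Expectation parameter for Poisson exponential family:
mu = exp(eta).
eta = 0.72.
mu = exp(0.72) = 2.0544

2.0544


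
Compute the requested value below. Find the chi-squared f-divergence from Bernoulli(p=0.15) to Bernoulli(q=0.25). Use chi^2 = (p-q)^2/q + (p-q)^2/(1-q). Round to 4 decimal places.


Chi-squared divergence between Bernoulli distributions:
chi^2 = (p-q)^2/q + (p-q)^2/(1-q).
p = 0.15, q = 0.25, p-q = -0.1.
(p-q)^2 = 0.01.
term1 = 0.01/0.25 = 0.04.
term2 = 0.01/0.75 = 0.013333.
chi^2 = 0.04 + 0.013333 = 0.0533

0.0533


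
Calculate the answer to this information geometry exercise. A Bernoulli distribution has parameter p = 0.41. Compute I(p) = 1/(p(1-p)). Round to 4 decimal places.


For Bernoulli(p), Fisher information is I(p) = 1/(p*(1-p)).
p = 0.41, 1-p = 0.59.
p*(1-p) = 0.2419.
I(p) = 1/0.2419 = 4.1339

4.1339


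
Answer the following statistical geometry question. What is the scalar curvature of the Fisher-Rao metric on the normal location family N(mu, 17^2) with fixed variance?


This family has a single free parameter, so its statistical manifold
is 1-dimensional. The Riemann curvature tensor of any 1-dimensional
Riemannian manifold vanishes identically, so R = 0.

0


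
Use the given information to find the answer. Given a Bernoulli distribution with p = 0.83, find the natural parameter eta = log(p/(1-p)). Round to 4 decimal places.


Natural parameter for Bernoulli: eta = log(p/(1-p)).
p = 0.83, 1-p = 0.17.
p/(1-p) = 4.882353.
eta = log(4.882353) = 1.5856

1.5856


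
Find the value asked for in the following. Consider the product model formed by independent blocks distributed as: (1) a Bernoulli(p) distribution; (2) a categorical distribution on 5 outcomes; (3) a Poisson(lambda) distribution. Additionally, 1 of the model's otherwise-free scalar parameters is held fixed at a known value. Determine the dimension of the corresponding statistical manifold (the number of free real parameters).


The dimension of a statistical manifold equals the number of free
(independent) real parameters of the model. For a product of independent
blocks the parameter counts add.
- Bernoulli (p): 1.
- categorical on 5 outcomes (probabilities sum to 1): 5-1 = 4.
- Poisson (lambda): 1.
Total = 1 + 4 + 1 = 6.
1 parameter(s) fixed at known values: 6 - 1 = 5.
Dimension = 5

5


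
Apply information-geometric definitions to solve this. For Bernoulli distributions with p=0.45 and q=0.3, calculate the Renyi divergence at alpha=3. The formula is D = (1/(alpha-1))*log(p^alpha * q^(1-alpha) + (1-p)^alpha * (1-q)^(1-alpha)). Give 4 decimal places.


Renyi divergence of order alpha between Bernoulli distributions:
D = (1/(alpha-1))*log(p^alpha * q^(1-alpha) + (1-p)^alpha * (1-q)^(1-alpha)).
alpha = 3, p = 0.45, q = 0.3.
p^alpha * q^(1-alpha) = 0.45^3 * 0.3^-2 = 1.0125.
(1-p)^alpha * (1-q)^(1-alpha) = 0.55^3 * 0.7^-2 = 0.339541.
sum = 1.0125 + 0.339541 = 1.352041.
D = (1/2)*log(1.352041) = 0.1508

0.1508


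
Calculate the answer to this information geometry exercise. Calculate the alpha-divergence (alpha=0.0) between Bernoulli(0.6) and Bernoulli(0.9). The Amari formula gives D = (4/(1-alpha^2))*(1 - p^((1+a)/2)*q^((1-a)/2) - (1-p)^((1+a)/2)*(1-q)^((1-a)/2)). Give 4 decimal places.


Amari alpha-divergence:
D = (4/(1-alpha^2))*(1 - p^((1+a)/2)*q^((1-a)/2) - (1-p)^((1+a)/2)*(1-q)^((1-a)/2)).
alpha = 0.0, p = 0.6, q = 0.9.
e1 = (1+alpha)/2 = 0.5, e2 = (1-alpha)/2 = 0.5.
t1 = p^e1 * q^e2 = 0.6^0.5 * 0.9^0.5 = 0.734847.
t2 = (1-p)^e1 * (1-q)^e2 = 0.4^0.5 * 0.1^0.5 = 0.2.
4/(1-alpha^2) = 4.0.
D = 4.0*(1 - 0.734847 - 0.2) = 0.2606

0.2606


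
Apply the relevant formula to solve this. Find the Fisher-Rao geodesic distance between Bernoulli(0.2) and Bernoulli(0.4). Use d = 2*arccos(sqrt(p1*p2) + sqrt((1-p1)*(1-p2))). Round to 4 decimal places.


Geodesic distance on Bernoulli manifold:
d(p1,p2) = 2*arccos(sqrt(p1*p2) + sqrt((1-p1)*(1-p2))).
sqrt(p1*p2) = sqrt(0.2*0.4) = 0.282843.
sqrt((1-p1)*(1-p2)) = sqrt(0.8*0.6) = 0.69282.
arg = 0.282843 + 0.69282 = 0.975663.
d = 2*arccos(0.975663) = 0.4421

0.4421


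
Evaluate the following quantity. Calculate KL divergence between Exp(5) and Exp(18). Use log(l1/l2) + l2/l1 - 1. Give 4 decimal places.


KL divergence for exponential family:
KL = log(l1/l2) + l2/l1 - 1.
log(5/18) = -1.280934.
18/5 = 3.6.
KL = -1.280934 + 3.6 - 1 = 1.3191

1.3191


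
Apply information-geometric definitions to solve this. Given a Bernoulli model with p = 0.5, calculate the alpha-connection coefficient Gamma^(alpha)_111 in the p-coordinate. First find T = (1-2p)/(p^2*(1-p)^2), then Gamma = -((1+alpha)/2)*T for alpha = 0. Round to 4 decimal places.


Skewness (Amari-Chentsov) tensor: T = (1-2p)/(p^2*(1-p)^2).
p = 0.5, 1-2p = 0.0, p^2 = 0.25, (1-p)^2 = 0.25.
T = 0.0/(0.25 * 0.25) = 0.0.
In the p-coordinate, Gamma^(alpha) = Gamma^(0) - (alpha/2)*T with Gamma^(0) = (1/2)*g'(p) = -T/2,
so Gamma^(alpha) = -((1+alpha)/2)*T.
alpha = 0, -(1+alpha)/2 = -0.5.
Gamma = -0.5 * 0.0 = 0.0000

0.0000


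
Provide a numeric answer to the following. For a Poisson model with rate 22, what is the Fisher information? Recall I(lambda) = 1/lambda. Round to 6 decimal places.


Fisher information for Poisson: I(lambda) = 1/lambda.
lambda = 22.
I(lambda) = 1/22 = 0.045455

0.045455


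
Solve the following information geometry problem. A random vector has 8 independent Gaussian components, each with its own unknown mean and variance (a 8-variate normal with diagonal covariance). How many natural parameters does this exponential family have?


Exponential family dimension calculation:
Each univariate normal has two natural parameters (mu/sigma^2 and -1/(2 sigma^2)).
With 8 independent components, dim = 2 * 8 = 16.

16


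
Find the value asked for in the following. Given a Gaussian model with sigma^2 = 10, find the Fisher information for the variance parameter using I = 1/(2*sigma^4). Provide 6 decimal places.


Fisher information for variance: I(sigma^2) = 1/(2*sigma^4).
sigma^2 = 10, so sigma^4 = 100.
I = 1/(2*100) = 1/200 = 0.005000

0.005000


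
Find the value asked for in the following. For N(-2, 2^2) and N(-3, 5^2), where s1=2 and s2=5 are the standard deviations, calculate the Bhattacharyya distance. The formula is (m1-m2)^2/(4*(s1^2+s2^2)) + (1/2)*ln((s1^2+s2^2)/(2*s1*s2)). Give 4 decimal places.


Bhattacharyya distance between two Gaussians:
DB = (m1-m2)^2/(4*(s1^2+s2^2)) + (1/2)*ln((s1^2+s2^2)/(2*s1*s2)).
(m1-m2)^2 = (1)^2 = 1.
s1^2+s2^2 = 4 + 25 = 29.
term1 = 1/116 = 0.008621.
term2 = 0.5*ln(29/20.0) = 0.185782.
DB = 0.008621 + 0.185782 = 0.1944

0.1944


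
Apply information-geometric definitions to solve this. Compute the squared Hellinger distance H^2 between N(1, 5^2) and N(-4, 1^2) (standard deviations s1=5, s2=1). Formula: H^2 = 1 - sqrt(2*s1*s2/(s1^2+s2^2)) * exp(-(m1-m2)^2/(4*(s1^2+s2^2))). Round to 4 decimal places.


Squared Hellinger distance for Gaussians:
H^2 = 1 - sqrt(2*s1*s2/(s1^2+s2^2)) * exp(-(m1-m2)^2/(4*(s1^2+s2^2))).
s1^2 = 25, s2^2 = 1, s1^2+s2^2 = 26.
sqrt(2*5*1/(26)) = 0.620174.
(m1-m2)^2 = (5)^2 = 25.
exp(-25/(4*26)) = exp(-0.240385) = 0.786325.
H^2 = 1 - 0.620174*0.786325 = 0.5123

0.5123


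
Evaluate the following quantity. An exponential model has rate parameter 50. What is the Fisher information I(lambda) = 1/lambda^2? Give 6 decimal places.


Fisher information for exponential: I(lambda) = 1/lambda^2.
lambda = 50, lambda^2 = 2500.
I = 1/2500 = 0.000400

0.000400


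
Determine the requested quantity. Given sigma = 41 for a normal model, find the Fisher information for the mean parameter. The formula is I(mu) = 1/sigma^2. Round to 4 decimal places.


The Fisher information for the mean of a normal distribution is I(mu) = 1/sigma^2.
sigma = 41, so sigma^2 = 1681.
I(mu) = 1/1681 = 0.0006

0.0006


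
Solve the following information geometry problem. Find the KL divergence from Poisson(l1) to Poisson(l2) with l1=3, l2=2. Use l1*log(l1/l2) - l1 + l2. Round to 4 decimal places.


KL divergence for Poisson:
KL = l1*log(l1/l2) - l1 + l2.
l1 = 3, l2 = 2.
log(3/2) = 0.405465.
l1*log(l1/l2) = 3 * 0.405465 = 1.216395.
KL = 1.216395 - 3 + 2 = 0.2164

0.2164


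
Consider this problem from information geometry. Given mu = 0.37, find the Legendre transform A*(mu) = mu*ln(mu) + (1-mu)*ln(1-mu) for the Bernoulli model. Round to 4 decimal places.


Legendre transform for Bernoulli:
A*(mu) = mu*log(mu) + (1-mu)*log(1-mu).
mu = 0.37, 1-mu = 0.63.
mu*log(mu) = 0.37*log(0.37) = -0.367873.
(1-mu)*log(1-mu) = 0.63*log(0.63) = -0.291082.
A* = -0.367873 + -0.291082 = -0.6590

-0.6590


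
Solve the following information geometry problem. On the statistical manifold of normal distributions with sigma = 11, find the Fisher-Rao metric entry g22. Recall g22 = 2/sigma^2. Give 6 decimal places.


For the 2-parameter normal family, the Fisher metric has:
  g11 = 1/sigma^2, g22 = 2/sigma^2.
sigma = 11, sigma^2 = 121.
g22 = 0.016529

0.016529


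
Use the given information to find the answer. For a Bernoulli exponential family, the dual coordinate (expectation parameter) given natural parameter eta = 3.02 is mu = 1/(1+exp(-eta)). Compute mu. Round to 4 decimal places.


Dual coordinate (expectation parameter) for Bernoulli:
mu = 1/(1+exp(-eta)).
eta = 3.02.
exp(-eta) = exp(-3.02) = 0.048801.
mu = 1/(1+0.048801) = 0.9535

0.9535


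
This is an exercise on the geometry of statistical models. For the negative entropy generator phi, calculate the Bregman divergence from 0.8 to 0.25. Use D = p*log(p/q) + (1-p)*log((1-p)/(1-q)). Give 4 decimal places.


Bregman divergence with negative entropy generator:
D = p*log(p/q) + (1-p)*log((1-p)/(1-q)).
p = 0.8, q = 0.25.
p*log(p/q) = 0.8*log(0.8/0.25) = 0.930521.
(1-p)*log((1-p)/(1-q)) = 0.2*log(0.2/0.75) = -0.264351.
D = 0.930521 + -0.264351 = 0.6662

0.6662


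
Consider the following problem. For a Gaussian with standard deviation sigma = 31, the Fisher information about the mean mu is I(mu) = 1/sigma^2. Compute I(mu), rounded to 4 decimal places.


The Fisher information for the mean of a normal distribution is I(mu) = 1/sigma^2.
sigma = 31, so sigma^2 = 961.
I(mu) = 1/961 = 0.0010

0.0010


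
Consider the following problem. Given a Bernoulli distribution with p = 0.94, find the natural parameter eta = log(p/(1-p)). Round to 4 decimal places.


Natural parameter for Bernoulli: eta = log(p/(1-p)).
p = 0.94, 1-p = 0.06.
p/(1-p) = 15.666667.
eta = log(15.666667) = 2.7515

2.7515


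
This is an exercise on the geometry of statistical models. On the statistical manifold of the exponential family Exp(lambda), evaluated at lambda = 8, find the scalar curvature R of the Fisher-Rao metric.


This family has a single free parameter, so its statistical manifold
is 1-dimensional. The Riemann curvature tensor of any 1-dimensional
Riemannian manifold vanishes identically, so R = 0.

0


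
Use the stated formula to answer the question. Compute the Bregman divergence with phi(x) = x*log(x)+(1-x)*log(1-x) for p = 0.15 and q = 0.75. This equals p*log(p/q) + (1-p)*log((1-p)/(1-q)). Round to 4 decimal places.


Bregman divergence with negative entropy generator:
D = p*log(p/q) + (1-p)*log((1-p)/(1-q)).
p = 0.15, q = 0.75.
p*log(p/q) = 0.15*log(0.15/0.75) = -0.241416.
(1-p)*log((1-p)/(1-q)) = 0.85*log(0.85/0.25) = 1.040209.
D = -0.241416 + 1.040209 = 0.7988

0.7988


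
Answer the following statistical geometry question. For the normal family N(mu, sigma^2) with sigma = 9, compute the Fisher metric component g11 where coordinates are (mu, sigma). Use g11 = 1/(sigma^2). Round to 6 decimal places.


For the 2-parameter normal family, the Fisher metric has:
  g11 = 1/sigma^2, g22 = 2/sigma^2.
sigma = 9, sigma^2 = 81.
g11 = 0.012346

0.012346


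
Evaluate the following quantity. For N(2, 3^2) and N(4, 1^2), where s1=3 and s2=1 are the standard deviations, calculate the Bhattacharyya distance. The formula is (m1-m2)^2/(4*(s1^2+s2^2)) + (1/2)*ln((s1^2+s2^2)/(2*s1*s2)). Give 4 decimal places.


Bhattacharyya distance between two Gaussians:
DB = (m1-m2)^2/(4*(s1^2+s2^2)) + (1/2)*ln((s1^2+s2^2)/(2*s1*s2)).
(m1-m2)^2 = (-2)^2 = 4.
s1^2+s2^2 = 9 + 1 = 10.
term1 = 4/40 = 0.1.
term2 = 0.5*ln(10/6.0) = 0.255413.
DB = 0.1 + 0.255413 = 0.3554

0.3554


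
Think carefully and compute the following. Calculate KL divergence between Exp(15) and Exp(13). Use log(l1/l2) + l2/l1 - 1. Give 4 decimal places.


KL divergence for exponential family:
KL = log(l1/l2) + l2/l1 - 1.
log(15/13) = 0.143101.
13/15 = 0.866667.
KL = 0.143101 + 0.866667 - 1 = 0.0098

0.0098


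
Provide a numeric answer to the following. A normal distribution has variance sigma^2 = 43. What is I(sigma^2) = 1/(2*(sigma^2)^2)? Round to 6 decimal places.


Fisher information for variance: I(sigma^2) = 1/(2*sigma^4).
sigma^2 = 43, so sigma^4 = 1849.
I = 1/(2*1849) = 1/3698 = 0.000270

0.000270


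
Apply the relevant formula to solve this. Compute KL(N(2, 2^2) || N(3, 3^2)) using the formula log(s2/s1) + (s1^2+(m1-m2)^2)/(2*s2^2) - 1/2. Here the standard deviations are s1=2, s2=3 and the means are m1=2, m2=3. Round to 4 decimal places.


KL divergence between normal distributions:
KL = log(s2/s1) + (s1^2 + (m1-m2)^2)/(2*s2^2) - 1/2.
log(3/2) = 0.405465.
(2^2 + (2-3)^2)/(2*3^2) = (4 + 1)/18 = 0.277778.
KL = 0.405465 + 0.277778 - 0.5 = 0.1832

0.1832


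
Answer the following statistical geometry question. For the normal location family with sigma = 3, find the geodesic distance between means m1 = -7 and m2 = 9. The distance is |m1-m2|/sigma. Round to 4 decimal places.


On the fixed-variance normal subfamily, geodesic distance = |m1-m2|/sigma.
|-7 - 9| = 16.
sigma = 3.
d = 16/3 = 5.3333

5.3333


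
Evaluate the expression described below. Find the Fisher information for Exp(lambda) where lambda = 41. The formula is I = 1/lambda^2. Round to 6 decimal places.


Fisher information for exponential: I(lambda) = 1/lambda^2.
lambda = 41, lambda^2 = 1681.
I = 1/1681 = 0.000595

0.000595


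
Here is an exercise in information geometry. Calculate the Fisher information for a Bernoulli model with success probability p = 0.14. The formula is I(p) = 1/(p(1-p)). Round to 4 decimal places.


For Bernoulli(p), Fisher information is I(p) = 1/(p*(1-p)).
p = 0.14, 1-p = 0.86.
p*(1-p) = 0.1204.
I(p) = 1/0.1204 = 8.3056

8.3056


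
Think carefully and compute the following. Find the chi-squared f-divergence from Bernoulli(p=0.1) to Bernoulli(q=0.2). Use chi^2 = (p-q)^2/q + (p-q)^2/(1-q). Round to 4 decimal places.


Chi-squared divergence between Bernoulli distributions:
chi^2 = (p-q)^2/q + (p-q)^2/(1-q).
p = 0.1, q = 0.2, p-q = -0.1.
(p-q)^2 = 0.01.
term1 = 0.01/0.2 = 0.05.
term2 = 0.01/0.8 = 0.0125.
chi^2 = 0.05 + 0.0125 = 0.0625

0.0625


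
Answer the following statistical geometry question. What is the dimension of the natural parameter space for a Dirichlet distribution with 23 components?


Exponential family dimension calculation:
Dirichlet with 23 components has 23 natural parameters.

23


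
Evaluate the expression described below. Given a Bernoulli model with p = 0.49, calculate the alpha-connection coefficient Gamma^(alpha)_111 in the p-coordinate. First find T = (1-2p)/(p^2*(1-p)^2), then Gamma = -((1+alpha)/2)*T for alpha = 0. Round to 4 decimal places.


Skewness (Amari-Chentsov) tensor: T = (1-2p)/(p^2*(1-p)^2).
p = 0.49, 1-2p = 0.02, p^2 = 0.2401, (1-p)^2 = 0.2601.
T = 0.02/(0.2401 * 0.2601) = 0.320256.
In the p-coordinate, Gamma^(alpha) = Gamma^(0) - (alpha/2)*T with Gamma^(0) = (1/2)*g'(p) = -T/2,
so Gamma^(alpha) = -((1+alpha)/2)*T.
alpha = 0, -(1+alpha)/2 = -0.5.
Gamma = -0.5 * 0.320256 = -0.1601

-0.1601


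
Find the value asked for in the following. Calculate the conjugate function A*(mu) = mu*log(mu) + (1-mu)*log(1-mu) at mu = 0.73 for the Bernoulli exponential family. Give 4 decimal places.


Legendre transform for Bernoulli:
A*(mu) = mu*log(mu) + (1-mu)*log(1-mu).
mu = 0.73, 1-mu = 0.27.
mu*log(mu) = 0.73*log(0.73) = -0.229739.
(1-mu)*log(1-mu) = 0.27*log(0.27) = -0.35352.
A* = -0.229739 + -0.35352 = -0.5833

-0.5833


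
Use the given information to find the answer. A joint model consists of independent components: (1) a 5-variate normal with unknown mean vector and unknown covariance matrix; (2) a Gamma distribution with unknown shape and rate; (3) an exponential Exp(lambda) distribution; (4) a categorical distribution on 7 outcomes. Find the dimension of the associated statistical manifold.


The dimension of a statistical manifold equals the number of free
(independent) real parameters of the model. For a product of independent
blocks the parameter counts add.
- 5-variate normal: 5 (mean) + 5*6/2 = 15 (symmetric covariance) = 20.
- Gamma (shape, rate): 2.
- exponential (lambda): 1.
- categorical on 7 outcomes (probabilities sum to 1): 7-1 = 6.
Total = 20 + 2 + 1 + 6 = 29.
Dimension = 29

29


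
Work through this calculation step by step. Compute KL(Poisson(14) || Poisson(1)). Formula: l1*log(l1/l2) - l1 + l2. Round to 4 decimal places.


KL divergence for Poisson:
KL = l1*log(l1/l2) - l1 + l2.
l1 = 14, l2 = 1.
log(14/1) = 2.639057.
l1*log(l1/l2) = 14 * 2.639057 = 36.946803.
KL = 36.946803 - 14 + 1 = 23.9468

23.9468


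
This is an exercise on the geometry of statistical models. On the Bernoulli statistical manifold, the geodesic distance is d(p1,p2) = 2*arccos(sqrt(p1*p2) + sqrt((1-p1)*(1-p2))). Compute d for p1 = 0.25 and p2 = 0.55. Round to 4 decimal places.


Geodesic distance on Bernoulli manifold:
d(p1,p2) = 2*arccos(sqrt(p1*p2) + sqrt((1-p1)*(1-p2))).
sqrt(p1*p2) = sqrt(0.25*0.55) = 0.37081.
sqrt((1-p1)*(1-p2)) = sqrt(0.75*0.45) = 0.580948.
arg = 0.37081 + 0.580948 = 0.951757.
d = 2*arccos(0.951757) = 0.6238

0.6238


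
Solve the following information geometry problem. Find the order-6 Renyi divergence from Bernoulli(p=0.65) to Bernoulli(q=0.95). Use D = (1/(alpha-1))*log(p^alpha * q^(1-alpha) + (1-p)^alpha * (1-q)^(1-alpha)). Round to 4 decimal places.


Renyi divergence of order alpha between Bernoulli distributions:
D = (1/(alpha-1))*log(p^alpha * q^(1-alpha) + (1-p)^alpha * (1-q)^(1-alpha)).
alpha = 6, p = 0.65, q = 0.95.
p^alpha * q^(1-alpha) = 0.65^6 * 0.95^-5 = 0.097468.
(1-p)^alpha * (1-q)^(1-alpha) = 0.35^6 * 0.05^-5 = 5882.45.
sum = 0.097468 + 5882.45 = 5882.547468.
D = (1/5)*log(5882.547468) = 1.7359

1.7359


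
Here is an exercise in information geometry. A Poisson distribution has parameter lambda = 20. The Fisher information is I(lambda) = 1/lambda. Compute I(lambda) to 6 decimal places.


Fisher information for Poisson: I(lambda) = 1/lambda.
lambda = 20.
I(lambda) = 1/20 = 0.050000

0.050000


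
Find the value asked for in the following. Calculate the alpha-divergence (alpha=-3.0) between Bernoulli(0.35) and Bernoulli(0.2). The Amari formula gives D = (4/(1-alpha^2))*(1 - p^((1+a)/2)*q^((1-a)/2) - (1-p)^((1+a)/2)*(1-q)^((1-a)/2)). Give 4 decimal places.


Amari alpha-divergence:
D = (4/(1-alpha^2))*(1 - p^((1+a)/2)*q^((1-a)/2) - (1-p)^((1+a)/2)*(1-q)^((1-a)/2)).
alpha = -3.0, p = 0.35, q = 0.2.
e1 = (1+alpha)/2 = -1.0, e2 = (1-alpha)/2 = 2.0.
t1 = p^e1 * q^e2 = 0.35^-1.0 * 0.2^2.0 = 0.114286.
t2 = (1-p)^e1 * (1-q)^e2 = 0.65^-1.0 * 0.8^2.0 = 0.984615.
4/(1-alpha^2) = -0.5.
D = -0.5*(1 - 0.114286 - 0.984615) = 0.0495

0.0495


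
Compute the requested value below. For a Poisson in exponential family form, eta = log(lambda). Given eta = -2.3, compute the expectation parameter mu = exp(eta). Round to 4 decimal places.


Expectation parameter for Poisson exponential family:
mu = exp(eta).
eta = -2.3.
mu = exp(-2.3) = 0.1003

0.1003


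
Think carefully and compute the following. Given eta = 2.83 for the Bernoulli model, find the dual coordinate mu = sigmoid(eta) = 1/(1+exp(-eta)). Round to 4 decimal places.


Dual coordinate (expectation parameter) for Bernoulli:
mu = 1/(1+exp(-eta)).
eta = 2.83.
exp(-eta) = exp(-2.83) = 0.059013.
mu = 1/(1+0.059013) = 0.9443

0.9443


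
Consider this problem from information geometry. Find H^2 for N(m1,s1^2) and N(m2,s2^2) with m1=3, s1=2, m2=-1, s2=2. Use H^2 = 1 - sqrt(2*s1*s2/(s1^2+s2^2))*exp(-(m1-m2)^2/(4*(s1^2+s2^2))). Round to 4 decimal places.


Squared Hellinger distance for Gaussians:
H^2 = 1 - sqrt(2*s1*s2/(s1^2+s2^2)) * exp(-(m1-m2)^2/(4*(s1^2+s2^2))).
s1^2 = 4, s2^2 = 4, s1^2+s2^2 = 8.
sqrt(2*2*2/(8)) = 1.0.
(m1-m2)^2 = (4)^2 = 16.
exp(-16/(4*8)) = exp(-0.5) = 0.606531.
H^2 = 1 - 1.0*0.606531 = 0.3935

0.3935


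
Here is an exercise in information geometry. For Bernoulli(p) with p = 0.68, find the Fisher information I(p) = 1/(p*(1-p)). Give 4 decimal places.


For Bernoulli(p), Fisher information is I(p) = 1/(p*(1-p)).
p = 0.68, 1-p = 0.32.
p*(1-p) = 0.2176.
I(p) = 1/0.2176 = 4.5956

4.5956


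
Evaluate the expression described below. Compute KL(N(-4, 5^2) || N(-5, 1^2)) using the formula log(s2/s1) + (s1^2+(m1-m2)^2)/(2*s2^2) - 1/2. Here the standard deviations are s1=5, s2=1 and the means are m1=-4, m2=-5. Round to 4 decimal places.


KL divergence between normal distributions:
KL = log(s2/s1) + (s1^2 + (m1-m2)^2)/(2*s2^2) - 1/2.
log(1/5) = -1.609438.
(5^2 + (-4--5)^2)/(2*1^2) = (25 + 1)/2 = 13.0.
KL = -1.609438 + 13.0 - 0.5 = 10.8906

10.8906


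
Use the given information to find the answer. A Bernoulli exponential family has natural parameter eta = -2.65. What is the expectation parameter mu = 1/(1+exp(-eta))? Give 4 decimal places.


Dual coordinate (expectation parameter) for Bernoulli:
mu = 1/(1+exp(-eta)).
eta = -2.65.
exp(-eta) = exp(2.65) = 14.154039.
mu = 1/(1+14.154039) = 0.0660

0.0660


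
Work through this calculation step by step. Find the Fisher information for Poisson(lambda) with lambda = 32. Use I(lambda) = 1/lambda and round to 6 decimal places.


Fisher information for Poisson: I(lambda) = 1/lambda.
lambda = 32.
I(lambda) = 1/32 = 0.031250

0.031250


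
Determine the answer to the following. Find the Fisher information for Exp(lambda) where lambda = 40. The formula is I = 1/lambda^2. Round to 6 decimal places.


Fisher information for exponential: I(lambda) = 1/lambda^2.
lambda = 40, lambda^2 = 1600.
I = 1/1600 = 0.000625

0.000625


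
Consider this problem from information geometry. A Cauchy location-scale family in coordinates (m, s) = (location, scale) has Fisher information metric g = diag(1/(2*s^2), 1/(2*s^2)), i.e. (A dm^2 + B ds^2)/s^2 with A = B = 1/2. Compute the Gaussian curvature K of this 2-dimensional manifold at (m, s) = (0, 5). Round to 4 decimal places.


The metric has the form g = (A dm^2 + B ds^2)/s^2 with A = 1/2, B = 1/2.
Substitute u = sqrt(A/B)*m: g = B*(du^2 + ds^2)/s^2, i.e. B times the
Poincare upper half-plane metric, which has constant Gaussian curvature -1.
Scaling a 2D metric by a constant c divides the Gaussian curvature by c,
so K = -1/B = -1/(1/2) = -2.0000 everywhere (the point (m, s) = (0, 5) is irrelevant:
the curvature is constant).
The requested Gaussian curvature is K = -2.0000.

-2.0000


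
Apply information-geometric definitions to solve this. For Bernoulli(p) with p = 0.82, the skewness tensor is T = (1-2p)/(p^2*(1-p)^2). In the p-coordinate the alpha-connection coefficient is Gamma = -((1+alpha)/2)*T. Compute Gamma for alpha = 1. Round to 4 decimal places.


Skewness (Amari-Chentsov) tensor: T = (1-2p)/(p^2*(1-p)^2).
p = 0.82, 1-2p = -0.64, p^2 = 0.6724, (1-p)^2 = 0.0324.
T = -0.64/(0.6724 * 0.0324) = -29.376988.
In the p-coordinate, Gamma^(alpha) = Gamma^(0) - (alpha/2)*T with Gamma^(0) = (1/2)*g'(p) = -T/2,
so Gamma^(alpha) = -((1+alpha)/2)*T.
alpha = 1, -(1+alpha)/2 = -1.0.
Gamma = -1.0 * -29.376988 = 29.3770

29.3770


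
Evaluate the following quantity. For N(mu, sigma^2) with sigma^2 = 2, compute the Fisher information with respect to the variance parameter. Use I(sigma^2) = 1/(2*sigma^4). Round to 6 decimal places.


Fisher information for variance: I(sigma^2) = 1/(2*sigma^4).
sigma^2 = 2, so sigma^4 = 4.
I = 1/(2*4) = 1/8 = 0.125000

0.125000


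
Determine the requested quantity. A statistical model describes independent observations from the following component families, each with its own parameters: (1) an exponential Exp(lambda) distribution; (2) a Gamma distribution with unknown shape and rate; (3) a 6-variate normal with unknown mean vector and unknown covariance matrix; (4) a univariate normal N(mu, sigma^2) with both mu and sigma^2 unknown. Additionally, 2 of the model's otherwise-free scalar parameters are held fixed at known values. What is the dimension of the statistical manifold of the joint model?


The dimension of a statistical manifold equals the number of free
(independent) real parameters of the model. For a product of independent
blocks the parameter counts add.
- exponential (lambda): 1.
- Gamma (shape, rate): 2.
- 6-variate normal: 6 (mean) + 6*7/2 = 21 (symmetric covariance) = 27.
- normal (mu, sigma^2): 2.
Total = 1 + 2 + 27 + 2 = 32.
2 parameter(s) fixed at known values: 32 - 2 = 30.
Dimension = 30

30


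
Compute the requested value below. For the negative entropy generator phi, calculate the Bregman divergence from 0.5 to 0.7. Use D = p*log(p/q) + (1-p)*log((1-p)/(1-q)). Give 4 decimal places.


Bregman divergence with negative entropy generator:
D = p*log(p/q) + (1-p)*log((1-p)/(1-q)).
p = 0.5, q = 0.7.
p*log(p/q) = 0.5*log(0.5/0.7) = -0.168236.
(1-p)*log((1-p)/(1-q)) = 0.5*log(0.5/0.3) = 0.255413.
D = -0.168236 + 0.255413 = 0.0872

0.0872


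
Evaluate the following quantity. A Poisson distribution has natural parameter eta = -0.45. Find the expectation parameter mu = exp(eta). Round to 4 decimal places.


Expectation parameter for Poisson exponential family:
mu = exp(eta).
eta = -0.45.
mu = exp(-0.45) = 0.6376

0.6376


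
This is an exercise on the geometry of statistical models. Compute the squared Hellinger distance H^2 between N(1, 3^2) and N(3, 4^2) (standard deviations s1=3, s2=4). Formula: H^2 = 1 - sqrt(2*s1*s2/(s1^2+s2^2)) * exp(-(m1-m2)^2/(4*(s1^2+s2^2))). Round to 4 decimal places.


Squared Hellinger distance for Gaussians:
H^2 = 1 - sqrt(2*s1*s2/(s1^2+s2^2)) * exp(-(m1-m2)^2/(4*(s1^2+s2^2))).
s1^2 = 9, s2^2 = 16, s1^2+s2^2 = 25.
sqrt(2*3*4/(25)) = 0.979796.
(m1-m2)^2 = (-2)^2 = 4.
exp(-4/(4*25)) = exp(-0.04) = 0.960789.
H^2 = 1 - 0.979796*0.960789 = 0.0586

0.0586


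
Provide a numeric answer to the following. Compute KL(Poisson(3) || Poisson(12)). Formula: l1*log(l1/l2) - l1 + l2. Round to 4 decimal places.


KL divergence for Poisson:
KL = l1*log(l1/l2) - l1 + l2.
l1 = 3, l2 = 12.
log(3/12) = -1.386294.
l1*log(l1/l2) = 3 * -1.386294 = -4.158883.
KL = -4.158883 - 3 + 12 = 4.8411

4.8411


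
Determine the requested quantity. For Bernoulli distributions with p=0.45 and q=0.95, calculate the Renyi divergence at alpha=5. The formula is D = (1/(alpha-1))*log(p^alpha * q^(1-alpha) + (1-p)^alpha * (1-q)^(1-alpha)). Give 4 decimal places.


Renyi divergence of order alpha between Bernoulli distributions:
D = (1/(alpha-1))*log(p^alpha * q^(1-alpha) + (1-p)^alpha * (1-q)^(1-alpha)).
alpha = 5, p = 0.45, q = 0.95.
p^alpha * q^(1-alpha) = 0.45^5 * 0.95^-4 = 0.022655.
(1-p)^alpha * (1-q)^(1-alpha) = 0.55^5 * 0.05^-4 = 8052.55.
sum = 0.022655 + 8052.55 = 8052.572655.
D = (1/4)*log(8052.572655) = 2.2484

2.2484


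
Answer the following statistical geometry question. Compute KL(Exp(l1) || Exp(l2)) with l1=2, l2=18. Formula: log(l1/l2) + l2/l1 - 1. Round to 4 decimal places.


KL divergence for exponential family:
KL = log(l1/l2) + l2/l1 - 1.
log(2/18) = -2.197225.
18/2 = 9.0.
KL = -2.197225 + 9.0 - 1 = 5.8028

5.8028


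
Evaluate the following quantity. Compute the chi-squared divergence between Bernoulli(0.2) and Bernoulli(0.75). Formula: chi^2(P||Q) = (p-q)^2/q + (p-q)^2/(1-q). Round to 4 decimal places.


Chi-squared divergence between Bernoulli distributions:
chi^2 = (p-q)^2/q + (p-q)^2/(1-q).
p = 0.2, q = 0.75, p-q = -0.55.
(p-q)^2 = 0.3025.
term1 = 0.3025/0.75 = 0.403333.
term2 = 0.3025/0.25 = 1.21.
chi^2 = 0.403333 + 1.21 = 1.6133

1.6133


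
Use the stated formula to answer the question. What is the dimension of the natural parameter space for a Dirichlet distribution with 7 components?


Exponential family dimension calculation:
Dirichlet with 7 components has 7 natural parameters.

7


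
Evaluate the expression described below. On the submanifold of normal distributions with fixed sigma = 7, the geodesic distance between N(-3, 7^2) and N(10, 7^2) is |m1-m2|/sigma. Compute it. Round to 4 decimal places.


On the fixed-variance normal subfamily, geodesic distance = |m1-m2|/sigma.
|-3 - 10| = 13.
sigma = 7.
d = 13/7 = 1.8571

1.8571


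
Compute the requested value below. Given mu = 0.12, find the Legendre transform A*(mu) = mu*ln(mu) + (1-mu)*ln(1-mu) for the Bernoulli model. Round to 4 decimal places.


Legendre transform for Bernoulli:
A*(mu) = mu*log(mu) + (1-mu)*log(1-mu).
mu = 0.12, 1-mu = 0.88.
mu*log(mu) = 0.12*log(0.12) = -0.254432.
(1-mu)*log(1-mu) = 0.88*log(0.88) = -0.112493.
A* = -0.254432 + -0.112493 = -0.3669

-0.3669


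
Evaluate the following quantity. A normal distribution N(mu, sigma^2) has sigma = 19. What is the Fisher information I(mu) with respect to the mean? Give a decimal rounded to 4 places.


The Fisher information for the mean of a normal distribution is I(mu) = 1/sigma^2.
sigma = 19, so sigma^2 = 361.
I(mu) = 1/361 = 0.0028

0.0028


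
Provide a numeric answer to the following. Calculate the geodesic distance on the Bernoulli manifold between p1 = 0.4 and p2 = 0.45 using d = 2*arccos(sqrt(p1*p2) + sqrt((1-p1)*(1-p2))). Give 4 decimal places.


Geodesic distance on Bernoulli manifold:
d(p1,p2) = 2*arccos(sqrt(p1*p2) + sqrt((1-p1)*(1-p2))).
sqrt(p1*p2) = sqrt(0.4*0.45) = 0.424264.
sqrt((1-p1)*(1-p2)) = sqrt(0.6*0.55) = 0.574456.
arg = 0.424264 + 0.574456 = 0.99872.
d = 2*arccos(0.99872) = 0.1012

0.1012


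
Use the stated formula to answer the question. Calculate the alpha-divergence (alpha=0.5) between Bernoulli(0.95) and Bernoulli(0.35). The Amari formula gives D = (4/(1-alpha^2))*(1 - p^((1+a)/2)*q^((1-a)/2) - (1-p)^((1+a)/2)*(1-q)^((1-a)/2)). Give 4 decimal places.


Amari alpha-divergence:
D = (4/(1-alpha^2))*(1 - p^((1+a)/2)*q^((1-a)/2) - (1-p)^((1+a)/2)*(1-q)^((1-a)/2)).
alpha = 0.5, p = 0.95, q = 0.35.
e1 = (1+alpha)/2 = 0.75, e2 = (1-alpha)/2 = 0.25.
t1 = p^e1 * q^e2 = 0.95^0.75 * 0.35^0.25 = 0.740133.
t2 = (1-p)^e1 * (1-q)^e2 = 0.05^0.75 * 0.65^0.25 = 0.094941.
4/(1-alpha^2) = 5.333333.
D = 5.333333*(1 - 0.740133 - 0.094941) = 0.8796

0.8796


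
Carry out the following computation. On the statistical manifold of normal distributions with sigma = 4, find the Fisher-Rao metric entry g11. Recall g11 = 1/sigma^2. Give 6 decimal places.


For the 2-parameter normal family, the Fisher metric has:
  g11 = 1/sigma^2, g22 = 2/sigma^2.
sigma = 4, sigma^2 = 16.
g11 = 0.062500

0.062500


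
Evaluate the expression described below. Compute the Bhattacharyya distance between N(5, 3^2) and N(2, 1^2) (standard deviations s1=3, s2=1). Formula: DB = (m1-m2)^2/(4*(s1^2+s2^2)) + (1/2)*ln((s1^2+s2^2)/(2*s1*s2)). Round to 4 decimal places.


Bhattacharyya distance between two Gaussians:
DB = (m1-m2)^2/(4*(s1^2+s2^2)) + (1/2)*ln((s1^2+s2^2)/(2*s1*s2)).
(m1-m2)^2 = (3)^2 = 9.
s1^2+s2^2 = 9 + 1 = 10.
term1 = 9/40 = 0.225.
term2 = 0.5*ln(10/6.0) = 0.255413.
DB = 0.225 + 0.255413 = 0.4804

0.4804


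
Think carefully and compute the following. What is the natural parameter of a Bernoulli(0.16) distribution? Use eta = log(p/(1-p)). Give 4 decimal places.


Natural parameter for Bernoulli: eta = log(p/(1-p)).
p = 0.16, 1-p = 0.84.
p/(1-p) = 0.190476.
eta = log(0.190476) = -1.6582

-1.6582


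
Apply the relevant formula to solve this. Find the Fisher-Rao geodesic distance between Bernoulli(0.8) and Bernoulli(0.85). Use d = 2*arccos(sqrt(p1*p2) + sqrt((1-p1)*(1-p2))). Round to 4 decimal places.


Geodesic distance on Bernoulli manifold:
d(p1,p2) = 2*arccos(sqrt(p1*p2) + sqrt((1-p1)*(1-p2))).
sqrt(p1*p2) = sqrt(0.8*0.85) = 0.824621.
sqrt((1-p1)*(1-p2)) = sqrt(0.2*0.15) = 0.173205.
arg = 0.824621 + 0.173205 = 0.997826.
d = 2*arccos(0.997826) = 0.1319

0.1319


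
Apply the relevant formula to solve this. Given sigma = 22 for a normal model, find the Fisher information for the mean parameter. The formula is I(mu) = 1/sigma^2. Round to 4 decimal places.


The Fisher information for the mean of a normal distribution is I(mu) = 1/sigma^2.
sigma = 22, so sigma^2 = 484.
I(mu) = 1/484 = 0.0021

0.0021


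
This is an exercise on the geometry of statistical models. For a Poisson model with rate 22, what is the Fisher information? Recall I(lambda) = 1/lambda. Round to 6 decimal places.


Fisher information for Poisson: I(lambda) = 1/lambda.
lambda = 22.
I(lambda) = 1/22 = 0.045455

0.045455


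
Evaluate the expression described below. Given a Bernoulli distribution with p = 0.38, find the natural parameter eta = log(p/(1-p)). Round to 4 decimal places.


Natural parameter for Bernoulli: eta = log(p/(1-p)).
p = 0.38, 1-p = 0.62.
p/(1-p) = 0.612903.
eta = log(0.612903) = -0.4895

-0.4895


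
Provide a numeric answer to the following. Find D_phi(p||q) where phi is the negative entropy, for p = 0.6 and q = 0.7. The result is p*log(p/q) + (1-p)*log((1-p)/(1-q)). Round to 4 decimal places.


Bregman divergence with negative entropy generator:
D = p*log(p/q) + (1-p)*log((1-p)/(1-q)).
p = 0.6, q = 0.7.
p*log(p/q) = 0.6*log(0.6/0.7) = -0.09249.
(1-p)*log((1-p)/(1-q)) = 0.4*log(0.4/0.3) = 0.115073.
D = -0.09249 + 0.115073 = 0.0226

0.0226


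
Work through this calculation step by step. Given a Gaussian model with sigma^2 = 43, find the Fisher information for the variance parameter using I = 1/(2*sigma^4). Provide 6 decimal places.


Fisher information for variance: I(sigma^2) = 1/(2*sigma^4).
sigma^2 = 43, so sigma^4 = 1849.
I = 1/(2*1849) = 1/3698 = 0.000270

0.000270


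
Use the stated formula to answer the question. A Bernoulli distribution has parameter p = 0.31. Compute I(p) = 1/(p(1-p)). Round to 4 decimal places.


For Bernoulli(p), Fisher information is I(p) = 1/(p*(1-p)).
p = 0.31, 1-p = 0.69.
p*(1-p) = 0.2139.
I(p) = 1/0.2139 = 4.6751

4.6751


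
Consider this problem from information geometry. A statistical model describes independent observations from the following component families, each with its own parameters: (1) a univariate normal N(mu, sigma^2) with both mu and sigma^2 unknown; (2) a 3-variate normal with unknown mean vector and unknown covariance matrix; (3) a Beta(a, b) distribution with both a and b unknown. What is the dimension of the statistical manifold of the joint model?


The dimension of a statistical manifold equals the number of free
(independent) real parameters of the model. For a product of independent
blocks the parameter counts add.
- normal (mu, sigma^2): 2.
- 3-variate normal: 3 (mean) + 3*4/2 = 6 (symmetric covariance) = 9.
- Beta (a, b): 2.
Total = 2 + 9 + 2 = 13.
Dimension = 13

13


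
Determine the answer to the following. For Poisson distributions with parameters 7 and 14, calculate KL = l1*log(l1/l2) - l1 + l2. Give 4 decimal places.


KL divergence for Poisson:
KL = l1*log(l1/l2) - l1 + l2.
l1 = 7, l2 = 14.
log(7/14) = -0.693147.
l1*log(l1/l2) = 7 * -0.693147 = -4.85203.
KL = -4.85203 - 7 + 14 = 2.1480

2.1480
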